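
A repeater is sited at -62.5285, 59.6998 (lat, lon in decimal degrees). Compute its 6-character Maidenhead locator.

LC97ul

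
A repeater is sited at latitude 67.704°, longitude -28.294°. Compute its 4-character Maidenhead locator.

HP57

Offset from 180°W / 90°S: lon 151.71°, lat 157.70°.
Field: 151.71/20 → 7 → H, 157.70/10 → 15 → P; chars HP.
Square: 11.71/2 → 5, 7.70/1 → 7; chars 57.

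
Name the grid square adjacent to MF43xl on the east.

Longitude subsquare x = 23; +1 → 24, wraps to 0 = a, carry into square.
Longitude square 4; +1 → 5.
The latitude characters are unchanged.

MF53al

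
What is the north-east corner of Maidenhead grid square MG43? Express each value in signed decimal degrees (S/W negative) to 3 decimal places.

-26.000, 70.000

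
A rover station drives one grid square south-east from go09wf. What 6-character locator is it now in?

GO09xe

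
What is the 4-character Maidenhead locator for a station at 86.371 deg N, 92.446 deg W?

Offset from 180°W / 90°S: lon 87.55°, lat 176.37°.
Field: 87.55/20 → 4 → E, 176.37/10 → 17 → R; chars ER.
Square: 7.55/2 → 3, 6.37/1 → 6; chars 36.

ER36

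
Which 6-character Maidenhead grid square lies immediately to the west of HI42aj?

HI32xj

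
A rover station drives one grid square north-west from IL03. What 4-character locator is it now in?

Longitude square 0; −1 → -1, wraps to 9, carry into field.
Longitude field I = 8; −1 → 7 = H.
Latitude square 3; +1 → 4.

HL94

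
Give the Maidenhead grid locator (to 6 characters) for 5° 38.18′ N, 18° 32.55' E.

JJ95gp

Shift to the Maidenhead origin (180°W, 90°S): lon 198.5425, lat 95.6363.
Field: 198.5425/20 → 9 → J, 95.6363/10 → 9 → J; chars JJ.
Square: 18.5425/2 → 9, 5.6363/1 → 5; chars 95.
Subsquare: 0.5425/0.0833333 → 6 → g, 0.6363/0.0416667 → 15 → p; chars gp.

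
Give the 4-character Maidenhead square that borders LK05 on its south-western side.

Longitude square 0; −1 → -1, wraps to 9, carry into field.
Longitude field L = 11; −1 → 10 = K.
Latitude square 5; −1 → 4.

KK94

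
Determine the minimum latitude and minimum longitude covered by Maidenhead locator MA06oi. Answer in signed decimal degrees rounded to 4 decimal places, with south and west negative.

Field M=12, A=0: +12·20° lon, +0·10° lat → SW at lon 60°, lat -90°.
Square 0, 6: +0·2° lon, +6·1° lat → SW at lon 60°, lat -84°.
Subsquare o=14, i=8: +14·0.0833333° lon, +8·0.0416667° lat → SW at lon 61.1667°, lat -83.6667°.
latitude -83.6667, longitude 61.1667.

-83.6667, 61.1667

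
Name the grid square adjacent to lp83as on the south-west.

LP73xr

Longitude subsquare a = 0; −1 → -1, wraps to 23 = x, carry into square.
Longitude square 8; −1 → 7.
Latitude subsquare s = 18; −1 → 17 = r.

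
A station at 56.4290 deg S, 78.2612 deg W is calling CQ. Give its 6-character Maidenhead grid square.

FD03un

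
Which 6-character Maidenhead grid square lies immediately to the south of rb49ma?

RB48mx

Latitude subsquare a = 0; −1 → -1, wraps to 23 = x, carry into square.
Latitude square 9; −1 → 8.
The longitude characters are unchanged.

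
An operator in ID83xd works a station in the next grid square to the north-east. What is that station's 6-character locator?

ID93ae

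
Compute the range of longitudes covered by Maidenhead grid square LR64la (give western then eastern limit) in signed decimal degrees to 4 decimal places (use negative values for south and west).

52.9167, 53.0000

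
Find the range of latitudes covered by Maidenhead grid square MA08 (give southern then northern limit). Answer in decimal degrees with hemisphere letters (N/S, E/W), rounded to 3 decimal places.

82.000° S, 81.000° S

Field M=12, A=0: +12·20° lon, +0·10° lat → SW at lon 60°, lat -90°.
Square 0, 8: +0·2° lon, +8·1° lat → SW at lon 60°, lat -82°.
Cell spans 2° lon × 1° lat.
south 82.000° S, north 81.000° S.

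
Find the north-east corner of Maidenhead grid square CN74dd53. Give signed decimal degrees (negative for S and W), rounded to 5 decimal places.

44.14167, -125.70000

Field C=2, N=13: +2·20° lon, +13·10° lat → SW at lon -140°, lat 40°.
Square 7, 4: +7·2° lon, +4·1° lat → SW at lon -126°, lat 44°.
Subsquare d=3, d=3: +3·0.0833333° lon, +3·0.0416667° lat → SW at lon -125.75°, lat 44.125°.
Extended square 5, 3: +5·0.00833333° lon, +3·0.00416667° lat → SW at lon -125.708°, lat 44.1375°.
Cell spans 0.00833333° lon × 0.00416667° lat. NE corner is SW corner plus one full cell.
latitude 44.14167, longitude -125.70000.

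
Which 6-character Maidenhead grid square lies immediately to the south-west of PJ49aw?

Longitude subsquare a = 0; −1 → -1, wraps to 23 = x, carry into square.
Longitude square 4; −1 → 3.
Latitude subsquare w = 22; −1 → 21 = v.

PJ39xv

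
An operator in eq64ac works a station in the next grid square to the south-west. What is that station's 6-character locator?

EQ54xb

Longitude subsquare a = 0; −1 → -1, wraps to 23 = x, carry into square.
Longitude square 6; −1 → 5.
Latitude subsquare c = 2; −1 → 1 = b.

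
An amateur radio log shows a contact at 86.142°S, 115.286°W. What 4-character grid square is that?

DA23

Shift to the Maidenhead origin (180°W, 90°S): lon 64.71, lat 3.86.
Field (20°×10°, letters A–R): 64.71/20 → 3 → D, 3.86/10 → 0 → A; chars DA.
Square (2°×1°, digits 0–9): 4.71/2 → 2, 3.86/1 → 3; chars 23.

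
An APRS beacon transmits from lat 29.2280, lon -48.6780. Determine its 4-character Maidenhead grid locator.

GL59

Offset from 180°W / 90°S: lon 131.32°, lat 119.23°.
Field: 131.32/20 → 6 → G, 119.23/10 → 11 → L; chars GL.
Square: 11.32/2 → 5, 9.23/1 → 9; chars 59.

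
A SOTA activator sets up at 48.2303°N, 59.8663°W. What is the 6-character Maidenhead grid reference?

Offset from 180°W / 90°S: lon 120.1337°, lat 138.2303°.
Field: 120.1337/20 → 6 → G, 138.2303/10 → 13 → N; chars GN.
Square: 0.1337/2 → 0, 8.2303/1 → 8; chars 08.
Subsquare: 0.1337/0.0833333 → 1 → b, 0.2303/0.0416667 → 5 → f; chars bf.

GN08bf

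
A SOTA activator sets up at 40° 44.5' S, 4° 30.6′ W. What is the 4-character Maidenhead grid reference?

IE79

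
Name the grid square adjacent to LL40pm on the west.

Longitude subsquare p = 15; −1 → 14 = o.
The latitude characters are unchanged.

LL40om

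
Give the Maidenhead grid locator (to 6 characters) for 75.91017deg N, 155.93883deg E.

Offset from 180°W / 90°S: lon 335.9388°, lat 165.9102°.
Field (20°×10°, letters A–R): lon ⌊335.9388/20⌋ = 16 → Q; lat ⌊165.9102/10⌋ = 16 → Q.
Square (2°×1°, digits 0–9): lon ⌊15.9388/2⌋ = 7; lat ⌊5.9102/1⌋ = 5.
Subsquare (5′×2.5′, letters a–x): lon ⌊1.9388/0.0833333⌋ = 23 → x; lat ⌊0.9102/0.0416667⌋ = 21 → v.

QQ75xv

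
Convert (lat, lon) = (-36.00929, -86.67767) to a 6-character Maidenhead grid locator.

Shift to the Maidenhead origin (180°W, 90°S): lon 93.3223, lat 53.9907.
Field: 93.3223/20 → 4 → E, 53.9907/10 → 5 → F; chars EF.
Square: 13.3223/2 → 6, 3.9907/1 → 3; chars 63.
Subsquare: 1.3223/0.0833333 → 15 → p, 0.9907/0.0416667 → 23 → x; chars px.

EF63px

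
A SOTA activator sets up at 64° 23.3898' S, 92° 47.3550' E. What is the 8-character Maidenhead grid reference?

Offset from 180°W / 90°S: lon 272.78925°, lat 25.61017°.
Field: 272.78925/20 → 13 → N, 25.61017/10 → 2 → C; chars NC.
Square: 12.78925/2 → 6, 5.61017/1 → 5; chars 65.
Subsquare: 0.78925/0.0833333 → 9 → j, 0.61017/0.0416667 → 14 → o; chars jo.
Extended square: 0.03925/0.00833333 → 4, 0.02684/0.00416667 → 6; chars 46.

NC65jo46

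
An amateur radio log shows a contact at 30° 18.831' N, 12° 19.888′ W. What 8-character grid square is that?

Shift to the Maidenhead origin (180°W, 90°S): lon 167.66853, lat 120.31385.
Field: lon ⌊167.66853/20⌋ = 8 → I; lat ⌊120.31385/10⌋ = 12 → M.
Square: lon ⌊7.66853/2⌋ = 3; lat ⌊0.31385/1⌋ = 0.
Subsquare: lon ⌊1.66853/0.0833333⌋ = 20 → u; lat ⌊0.31385/0.0416667⌋ = 7 → h.
Extended square: lon ⌊0.00187/0.00833333⌋ = 0; lat ⌊0.02218/0.00416667⌋ = 5.

IM30uh05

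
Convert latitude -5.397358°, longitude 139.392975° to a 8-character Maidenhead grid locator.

Offset from 180°W / 90°S: lon 319.39297°, lat 84.60264°.
Field: lon ⌊319.39297/20⌋ = 15 → P; lat ⌊84.60264/10⌋ = 8 → I.
Square: lon ⌊19.39297/2⌋ = 9; lat ⌊4.60264/1⌋ = 4.
Subsquare: lon ⌊1.39297/0.0833333⌋ = 16 → q; lat ⌊0.60264/0.0416667⌋ = 14 → o.
Extended square: lon ⌊0.05964/0.00833333⌋ = 7; lat ⌊0.01931/0.00416667⌋ = 4.

PI94qo74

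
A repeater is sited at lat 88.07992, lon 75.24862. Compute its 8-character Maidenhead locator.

Add 180° to longitude and 90° to latitude: 255.24862, 178.07992.
Field: 255.24862/20 → 12 → M, 178.07992/10 → 17 → R; chars MR.
Square: 15.24862/2 → 7, 8.07992/1 → 8; chars 78.
Subsquare: 1.24862/0.0833333 → 14 → o, 0.07992/0.0416667 → 1 → b; chars ob.
Extended square: 0.08195/0.00833333 → 9, 0.03825/0.00416667 → 9; chars 99.

MR78ob99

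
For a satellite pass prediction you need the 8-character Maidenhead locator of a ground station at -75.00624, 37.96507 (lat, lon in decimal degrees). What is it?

Shift to the Maidenhead origin (180°W, 90°S): lon 217.96507, lat 14.99376.
Field: lon ⌊217.96507/20⌋ = 10 → K; lat ⌊14.99376/10⌋ = 1 → B.
Square: lon ⌊17.96507/2⌋ = 8; lat ⌊4.99376/1⌋ = 4.
Subsquare: lon ⌊1.96507/0.0833333⌋ = 23 → x; lat ⌊0.99376/0.0416667⌋ = 23 → x.
Extended square: lon ⌊0.04840/0.00833333⌋ = 5; lat ⌊0.03543/0.00416667⌋ = 8.

KB84xx58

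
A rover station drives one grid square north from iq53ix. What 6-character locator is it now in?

IQ54ia

Latitude subsquare x = 23; +1 → 24, wraps to 0 = a, carry into square.
Latitude square 3; +1 → 4.
The longitude characters are unchanged.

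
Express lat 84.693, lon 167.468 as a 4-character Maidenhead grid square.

Shift to the Maidenhead origin (180°W, 90°S): lon 347.47, lat 174.69.
Field: 347.47/20 → 17 → R, 174.69/10 → 17 → R; chars RR.
Square: 7.47/2 → 3, 4.69/1 → 4; chars 34.

RR34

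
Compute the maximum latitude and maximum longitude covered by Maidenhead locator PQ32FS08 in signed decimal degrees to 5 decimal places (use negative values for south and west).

72.78750, 126.42500

Field P=15, Q=16: +15·20° lon, +16·10° lat → SW at lon 120°, lat 70°.
Square 3, 2: +3·2° lon, +2·1° lat → SW at lon 126°, lat 72°.
Subsquare f=5, s=18: +5·0.0833333° lon, +18·0.0416667° lat → SW at lon 126.417°, lat 72.75°.
Extended square 0, 8: +0·0.00833333° lon, +8·0.00416667° lat → SW at lon 126.417°, lat 72.7833°.
Cell spans 0.00833333° lon × 0.00416667° lat. NE corner is SW corner plus one full cell.
latitude 72.78750, longitude 126.42500.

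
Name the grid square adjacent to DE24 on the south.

Latitude square 4; −1 → 3.
The longitude characters are unchanged.

DE23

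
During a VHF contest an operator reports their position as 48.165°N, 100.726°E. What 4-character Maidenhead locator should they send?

Add 180° to longitude and 90° to latitude: 280.73, 138.16.
Field (20°×10°, letters A–R): 280.73/20 → 14 → O, 138.16/10 → 13 → N; chars ON.
Square (2°×1°, digits 0–9): 0.73/2 → 0, 8.16/1 → 8; chars 08.

ON08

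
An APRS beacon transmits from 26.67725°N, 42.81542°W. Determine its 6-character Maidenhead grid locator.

Shift to the Maidenhead origin (180°W, 90°S): lon 137.1846, lat 116.6773.
Field: lon ⌊137.1846/20⌋ = 6 → G; lat ⌊116.6773/10⌋ = 11 → L.
Square: lon ⌊17.1846/2⌋ = 8; lat ⌊6.6773/1⌋ = 6.
Subsquare: lon ⌊1.1846/0.0833333⌋ = 14 → o; lat ⌊0.6773/0.0416667⌋ = 16 → q.

GL86oq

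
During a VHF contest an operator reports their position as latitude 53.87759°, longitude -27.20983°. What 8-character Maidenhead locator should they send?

HO63jv40

Offset from 180°W / 90°S: lon 152.79017°, lat 143.87759°.
Field: lon ⌊152.79017/20⌋ = 7 → H; lat ⌊143.87759/10⌋ = 14 → O.
Square: lon ⌊12.79017/2⌋ = 6; lat ⌊3.87759/1⌋ = 3.
Subsquare: lon ⌊0.79017/0.0833333⌋ = 9 → j; lat ⌊0.87759/0.0416667⌋ = 21 → v.
Extended square: lon ⌊0.04017/0.00833333⌋ = 4; lat ⌊0.00259/0.00416667⌋ = 0.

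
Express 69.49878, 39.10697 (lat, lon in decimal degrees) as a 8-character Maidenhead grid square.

KP99nl29

Add 180° to longitude and 90° to latitude: 219.10697, 159.49878.
Field: 219.10697/20 → 10 → K, 159.49878/10 → 15 → P; chars KP.
Square: 19.10697/2 → 9, 9.49878/1 → 9; chars 99.
Subsquare: 1.10697/0.0833333 → 13 → n, 0.49878/0.0416667 → 11 → l; chars nl.
Extended square: 0.02364/0.00833333 → 2, 0.04045/0.00416667 → 9; chars 29.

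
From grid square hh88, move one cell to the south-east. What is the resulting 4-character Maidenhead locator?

Longitude square 8; +1 → 9.
Latitude square 8; −1 → 7.

HH97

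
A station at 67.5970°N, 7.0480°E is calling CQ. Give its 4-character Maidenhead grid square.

JP37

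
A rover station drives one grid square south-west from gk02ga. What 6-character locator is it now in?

Longitude subsquare g = 6; −1 → 5 = f.
Latitude subsquare a = 0; −1 → -1, wraps to 23 = x, carry into square.
Latitude square 2; −1 → 1.

GK01fx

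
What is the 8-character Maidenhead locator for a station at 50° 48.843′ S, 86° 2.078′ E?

ND39ae44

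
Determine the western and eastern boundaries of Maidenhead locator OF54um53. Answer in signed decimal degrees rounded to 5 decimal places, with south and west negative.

111.70833, 111.71667

Field O=14, F=5: +14·20° lon, +5·10° lat → SW at lon 100°, lat -40°.
Square 5, 4: +5·2° lon, +4·1° lat → SW at lon 110°, lat -36°.
Subsquare u=20, m=12: +20·0.0833333° lon, +12·0.0416667° lat → SW at lon 111.667°, lat -35.5°.
Extended square 5, 3: +5·0.00833333° lon, +3·0.00416667° lat → SW at lon 111.708°, lat -35.4875°.
Cell spans 0.00833333° lon × 0.00416667° lat.
west 111.70833, east 111.71667.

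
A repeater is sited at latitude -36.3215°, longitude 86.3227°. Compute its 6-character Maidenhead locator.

NF33dq

Offset from 180°W / 90°S: lon 266.3227°, lat 53.6785°.
Field: lon ⌊266.3227/20⌋ = 13 → N; lat ⌊53.6785/10⌋ = 5 → F.
Square: lon ⌊6.3227/2⌋ = 3; lat ⌊3.6785/1⌋ = 3.
Subsquare: lon ⌊0.3227/0.0833333⌋ = 3 → d; lat ⌊0.6785/0.0416667⌋ = 16 → q.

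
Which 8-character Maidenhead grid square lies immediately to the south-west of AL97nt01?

AL97mt90

Longitude extended square 0; −1 → -1, wraps to 9, carry into subsquare.
Longitude subsquare n = 13; −1 → 12 = m.
Latitude extended square 1; −1 → 0.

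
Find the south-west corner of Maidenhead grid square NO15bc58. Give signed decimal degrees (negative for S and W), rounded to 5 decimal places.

55.11667, 82.12500

Field N=13, O=14: +13·20° lon, +14·10° lat → SW at lon 80°, lat 50°.
Square 1, 5: +1·2° lon, +5·1° lat → SW at lon 82°, lat 55°.
Subsquare b=1, c=2: +1·0.0833333° lon, +2·0.0416667° lat → SW at lon 82.0833°, lat 55.0833°.
Extended square 5, 8: +5·0.00833333° lon, +8·0.00416667° lat → SW at lon 82.125°, lat 55.1167°.
latitude 55.11667, longitude 82.12500.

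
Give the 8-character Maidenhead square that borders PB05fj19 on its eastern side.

PB05fj29

Longitude extended square 1; +1 → 2.
The latitude characters are unchanged.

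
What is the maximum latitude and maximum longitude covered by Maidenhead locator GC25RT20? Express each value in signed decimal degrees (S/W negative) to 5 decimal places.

Field G=6, C=2: +6·20° lon, +2·10° lat → SW at lon -60°, lat -70°.
Square 2, 5: +2·2° lon, +5·1° lat → SW at lon -56°, lat -65°.
Subsquare r=17, t=19: +17·0.0833333° lon, +19·0.0416667° lat → SW at lon -54.5833°, lat -64.2083°.
Extended square 2, 0: +2·0.00833333° lon, +0·0.00416667° lat → SW at lon -54.5667°, lat -64.2083°.
Cell spans 0.00833333° lon × 0.00416667° lat. NE corner is SW corner plus one full cell.
latitude -64.20417, longitude -54.55833.

-64.20417, -54.55833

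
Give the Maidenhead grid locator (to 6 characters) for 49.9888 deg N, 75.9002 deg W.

Shift to the Maidenhead origin (180°W, 90°S): lon 104.0998, lat 139.9888.
Field: lon ⌊104.0998/20⌋ = 5 → F; lat ⌊139.9888/10⌋ = 13 → N.
Square: lon ⌊4.0998/2⌋ = 2; lat ⌊9.9888/1⌋ = 9.
Subsquare: lon ⌊0.0998/0.0833333⌋ = 1 → b; lat ⌊0.9888/0.0416667⌋ = 23 → x.

FN29bx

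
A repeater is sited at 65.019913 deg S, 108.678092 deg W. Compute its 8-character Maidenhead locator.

DC54px85

Shift to the Maidenhead origin (180°W, 90°S): lon 71.32191, lat 24.98009.
Field: 71.32191/20 → 3 → D, 24.98009/10 → 2 → C; chars DC.
Square: 11.32191/2 → 5, 4.98009/1 → 4; chars 54.
Subsquare: 1.32191/0.0833333 → 15 → p, 0.98009/0.0416667 → 23 → x; chars px.
Extended square: 0.07191/0.00833333 → 8, 0.02175/0.00416667 → 5; chars 85.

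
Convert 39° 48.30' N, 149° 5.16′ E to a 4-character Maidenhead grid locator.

QM49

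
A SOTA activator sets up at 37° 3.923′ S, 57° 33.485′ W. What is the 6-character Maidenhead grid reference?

Shift to the Maidenhead origin (180°W, 90°S): lon 122.4419, lat 52.9346.
Field: 122.4419/20 → 6 → G, 52.9346/10 → 5 → F; chars GF.
Square: 2.4419/2 → 1, 2.9346/1 → 2; chars 12.
Subsquare: 0.4419/0.0833333 → 5 → f, 0.9346/0.0416667 → 22 → w; chars fw.

GF12fw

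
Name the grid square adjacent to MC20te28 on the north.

Latitude extended square 8; +1 → 9.
The longitude characters are unchanged.

MC20te29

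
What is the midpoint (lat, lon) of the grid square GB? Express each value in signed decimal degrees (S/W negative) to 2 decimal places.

Field G=6, B=1: +6·20° lon, +1·10° lat → SW at lon -60°, lat -80°.
Cell spans 20° lon × 10° lat. Centre is SW corner plus half of each.
latitude -75.00, longitude -50.00.

-75.00, -50.00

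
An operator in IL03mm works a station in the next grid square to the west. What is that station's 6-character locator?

IL03lm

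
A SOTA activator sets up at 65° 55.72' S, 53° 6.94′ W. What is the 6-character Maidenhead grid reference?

GC34kb

Add 180° to longitude and 90° to latitude: 126.8843, 24.0713.
Field (20°×10°, letters A–R): lon ⌊126.8843/20⌋ = 6 → G; lat ⌊24.0713/10⌋ = 2 → C.
Square (2°×1°, digits 0–9): lon ⌊6.8843/2⌋ = 3; lat ⌊4.0713/1⌋ = 4.
Subsquare (5′×2.5′, letters a–x): lon ⌊0.8843/0.0833333⌋ = 10 → k; lat ⌊0.0713/0.0416667⌋ = 1 → b.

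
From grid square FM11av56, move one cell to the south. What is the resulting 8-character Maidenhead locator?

Latitude extended square 6; −1 → 5.
The longitude characters are unchanged.

FM11av55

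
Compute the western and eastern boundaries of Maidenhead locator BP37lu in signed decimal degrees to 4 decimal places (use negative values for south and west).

-153.0833, -153.0000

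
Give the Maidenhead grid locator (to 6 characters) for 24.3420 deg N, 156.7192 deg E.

Offset from 180°W / 90°S: lon 336.7192°, lat 114.3420°.
Field: 336.7192/20 → 16 → Q, 114.3420/10 → 11 → L; chars QL.
Square: 16.7192/2 → 8, 4.3420/1 → 4; chars 84.
Subsquare: 0.7192/0.0833333 → 8 → i, 0.3420/0.0416667 → 8 → i; chars ii.

QL84ii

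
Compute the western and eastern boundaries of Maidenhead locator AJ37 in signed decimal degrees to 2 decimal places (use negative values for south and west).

-174.00, -172.00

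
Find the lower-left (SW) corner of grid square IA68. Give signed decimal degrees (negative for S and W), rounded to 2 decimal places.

Field I=8, A=0: +8·20° lon, +0·10° lat → SW at lon -20°, lat -90°.
Square 6, 8: +6·2° lon, +8·1° lat → SW at lon -8°, lat -82°.
latitude -82.00, longitude -8.00.

-82.00, -8.00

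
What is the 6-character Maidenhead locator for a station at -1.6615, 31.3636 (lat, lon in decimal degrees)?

KI58qi

Offset from 180°W / 90°S: lon 211.3636°, lat 88.3385°.
Field: lon ⌊211.3636/20⌋ = 10 → K; lat ⌊88.3385/10⌋ = 8 → I.
Square: lon ⌊11.3636/2⌋ = 5; lat ⌊8.3385/1⌋ = 8.
Subsquare: lon ⌊1.3636/0.0833333⌋ = 16 → q; lat ⌊0.3385/0.0416667⌋ = 8 → i.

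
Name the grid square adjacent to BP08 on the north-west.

AP99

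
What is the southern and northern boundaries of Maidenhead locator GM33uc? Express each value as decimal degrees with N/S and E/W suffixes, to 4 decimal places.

33.0833° N, 33.1250° N

Field G=6, M=12: +6·20° lon, +12·10° lat → SW at lon -60°, lat 30°.
Square 3, 3: +3·2° lon, +3·1° lat → SW at lon -54°, lat 33°.
Subsquare u=20, c=2: +20·0.0833333° lon, +2·0.0416667° lat → SW at lon -52.3333°, lat 33.0833°.
Cell spans 0.0833333° lon × 0.0416667° lat.
south 33.0833° N, north 33.1250° N.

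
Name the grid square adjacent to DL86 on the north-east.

DL97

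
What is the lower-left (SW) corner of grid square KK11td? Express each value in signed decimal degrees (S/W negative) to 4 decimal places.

Field K=10, K=10: +10·20° lon, +10·10° lat → SW at lon 20°, lat 10°.
Square 1, 1: +1·2° lon, +1·1° lat → SW at lon 22°, lat 11°.
Subsquare t=19, d=3: +19·0.0833333° lon, +3·0.0416667° lat → SW at lon 23.5833°, lat 11.125°.
latitude 11.1250, longitude 23.5833.

11.1250, 23.5833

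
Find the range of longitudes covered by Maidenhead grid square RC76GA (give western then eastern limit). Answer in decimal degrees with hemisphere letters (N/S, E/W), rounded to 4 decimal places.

174.5000° E, 174.5833° E

Field R=17, C=2: +17·20° lon, +2·10° lat → SW at lon 160°, lat -70°.
Square 7, 6: +7·2° lon, +6·1° lat → SW at lon 174°, lat -64°.
Subsquare g=6, a=0: +6·0.0833333° lon, +0·0.0416667° lat → SW at lon 174.5°, lat -64°.
Cell spans 0.0833333° lon × 0.0416667° lat.
west 174.5000° E, east 174.5833° E.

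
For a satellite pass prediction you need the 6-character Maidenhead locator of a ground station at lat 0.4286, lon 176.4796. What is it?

Shift to the Maidenhead origin (180°W, 90°S): lon 356.4796, lat 90.4286.
Field: 356.4796/20 → 17 → R, 90.4286/10 → 9 → J; chars RJ.
Square: 16.4796/2 → 8, 0.4286/1 → 0; chars 80.
Subsquare: 0.4796/0.0833333 → 5 → f, 0.4286/0.0416667 → 10 → k; chars fk.

RJ80fk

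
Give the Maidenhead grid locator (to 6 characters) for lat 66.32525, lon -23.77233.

HP86ch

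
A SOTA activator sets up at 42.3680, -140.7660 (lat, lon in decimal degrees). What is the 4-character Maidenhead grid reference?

Offset from 180°W / 90°S: lon 39.23°, lat 132.37°.
Field (20°×10°, letters A–R): 39.23/20 → 1 → B, 132.37/10 → 13 → N; chars BN.
Square (2°×1°, digits 0–9): 19.23/2 → 9, 2.37/1 → 2; chars 92.

BN92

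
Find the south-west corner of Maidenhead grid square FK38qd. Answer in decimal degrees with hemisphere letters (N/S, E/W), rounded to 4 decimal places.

18.1250° N, 72.6667° W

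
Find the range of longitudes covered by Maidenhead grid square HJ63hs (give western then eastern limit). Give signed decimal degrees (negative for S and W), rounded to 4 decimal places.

Field H=7, J=9: +7·20° lon, +9·10° lat → SW at lon -40°, lat 0°.
Square 6, 3: +6·2° lon, +3·1° lat → SW at lon -28°, lat 3°.
Subsquare h=7, s=18: +7·0.0833333° lon, +18·0.0416667° lat → SW at lon -27.4167°, lat 3.75°.
Cell spans 0.0833333° lon × 0.0416667° lat.
west -27.4167, east -27.3333.

-27.4167, -27.3333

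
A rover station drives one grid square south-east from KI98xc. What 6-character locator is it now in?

LI08ab

Longitude subsquare x = 23; +1 → 24, wraps to 0 = a, carry into square.
Longitude square 9; +1 → 10, wraps to 0, carry into field.
Longitude field K = 10; +1 → 11 = L.
Latitude subsquare c = 2; −1 → 1 = b.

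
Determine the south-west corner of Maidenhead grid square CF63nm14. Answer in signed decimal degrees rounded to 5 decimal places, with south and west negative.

Field C=2, F=5: +2·20° lon, +5·10° lat → SW at lon -140°, lat -40°.
Square 6, 3: +6·2° lon, +3·1° lat → SW at lon -128°, lat -37°.
Subsquare n=13, m=12: +13·0.0833333° lon, +12·0.0416667° lat → SW at lon -126.917°, lat -36.5°.
Extended square 1, 4: +1·0.00833333° lon, +4·0.00416667° lat → SW at lon -126.908°, lat -36.4833°.
latitude -36.48333, longitude -126.90833.

-36.48333, -126.90833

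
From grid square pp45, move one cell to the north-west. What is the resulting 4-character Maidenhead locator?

Longitude square 4; −1 → 3.
Latitude square 5; +1 → 6.

PP36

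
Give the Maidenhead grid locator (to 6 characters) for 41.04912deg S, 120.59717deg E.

PE08hw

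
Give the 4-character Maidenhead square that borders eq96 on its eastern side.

Longitude square 9; +1 → 10, wraps to 0, carry into field.
Longitude field E = 4; +1 → 5 = F.
The latitude characters are unchanged.

FQ06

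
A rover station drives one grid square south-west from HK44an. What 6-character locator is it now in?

HK34xm

Longitude subsquare a = 0; −1 → -1, wraps to 23 = x, carry into square.
Longitude square 4; −1 → 3.
Latitude subsquare n = 13; −1 → 12 = m.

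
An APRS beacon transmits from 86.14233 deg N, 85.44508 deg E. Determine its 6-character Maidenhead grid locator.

NR26rd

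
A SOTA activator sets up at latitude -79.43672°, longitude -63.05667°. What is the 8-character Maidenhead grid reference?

FB80ln35

Offset from 180°W / 90°S: lon 116.94333°, lat 10.56328°.
Field: lon ⌊116.94333/20⌋ = 5 → F; lat ⌊10.56328/10⌋ = 1 → B.
Square: lon ⌊16.94333/2⌋ = 8; lat ⌊0.56328/1⌋ = 0.
Subsquare: lon ⌊0.94333/0.0833333⌋ = 11 → l; lat ⌊0.56328/0.0416667⌋ = 13 → n.
Extended square: lon ⌊0.02666/0.00833333⌋ = 3; lat ⌊0.02161/0.00416667⌋ = 5.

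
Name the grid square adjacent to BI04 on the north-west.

AI95

Longitude square 0; −1 → -1, wraps to 9, carry into field.
Longitude field B = 1; −1 → 0 = A.
Latitude square 4; +1 → 5.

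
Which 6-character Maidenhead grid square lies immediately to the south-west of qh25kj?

QH25ji

Longitude subsquare k = 10; −1 → 9 = j.
Latitude subsquare j = 9; −1 → 8 = i.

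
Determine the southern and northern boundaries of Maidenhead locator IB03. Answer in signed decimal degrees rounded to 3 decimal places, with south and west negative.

-77.000, -76.000

Field I=8, B=1: +8·20° lon, +1·10° lat → SW at lon -20°, lat -80°.
Square 0, 3: +0·2° lon, +3·1° lat → SW at lon -20°, lat -77°.
Cell spans 2° lon × 1° lat.
south -77.000, north -76.000.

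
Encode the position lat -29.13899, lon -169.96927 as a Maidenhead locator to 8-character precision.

AG50au36

Offset from 180°W / 90°S: lon 10.03073°, lat 60.86101°.
Field (20°×10°, letters A–R): lon ⌊10.03073/20⌋ = 0 → A; lat ⌊60.86101/10⌋ = 6 → G.
Square (2°×1°, digits 0–9): lon ⌊10.03073/2⌋ = 5; lat ⌊0.86101/1⌋ = 0.
Subsquare (5′×2.5′, letters a–x): lon ⌊0.03073/0.0833333⌋ = 0 → a; lat ⌊0.86101/0.0416667⌋ = 20 → u.
Extended square (30″×15″, digits 0–9): lon ⌊0.03073/0.00833333⌋ = 3; lat ⌊0.02768/0.00416667⌋ = 6.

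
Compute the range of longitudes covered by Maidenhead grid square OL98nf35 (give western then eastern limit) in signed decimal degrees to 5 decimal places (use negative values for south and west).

119.10833, 119.11667

Field O=14, L=11: +14·20° lon, +11·10° lat → SW at lon 100°, lat 20°.
Square 9, 8: +9·2° lon, +8·1° lat → SW at lon 118°, lat 28°.
Subsquare n=13, f=5: +13·0.0833333° lon, +5·0.0416667° lat → SW at lon 119.083°, lat 28.2083°.
Extended square 3, 5: +3·0.00833333° lon, +5·0.00416667° lat → SW at lon 119.108°, lat 28.2292°.
Cell spans 0.00833333° lon × 0.00416667° lat.
west 119.10833, east 119.11667.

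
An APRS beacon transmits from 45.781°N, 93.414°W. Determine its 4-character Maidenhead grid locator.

Shift to the Maidenhead origin (180°W, 90°S): lon 86.59, lat 135.78.
Field: lon ⌊86.59/20⌋ = 4 → E; lat ⌊135.78/10⌋ = 13 → N.
Square: lon ⌊6.59/2⌋ = 3; lat ⌊5.78/1⌋ = 5.

EN35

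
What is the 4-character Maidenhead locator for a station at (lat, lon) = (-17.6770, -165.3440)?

AH72

Offset from 180°W / 90°S: lon 14.66°, lat 72.32°.
Field: lon ⌊14.66/20⌋ = 0 → A; lat ⌊72.32/10⌋ = 7 → H.
Square: lon ⌊14.66/2⌋ = 7; lat ⌊2.32/1⌋ = 2.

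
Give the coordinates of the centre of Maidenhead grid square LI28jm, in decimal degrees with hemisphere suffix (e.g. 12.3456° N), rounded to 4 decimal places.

1.4792° S, 44.7917° E

Field L=11, I=8: +11·20° lon, +8·10° lat → SW at lon 40°, lat -10°.
Square 2, 8: +2·2° lon, +8·1° lat → SW at lon 44°, lat -2°.
Subsquare j=9, m=12: +9·0.0833333° lon, +12·0.0416667° lat → SW at lon 44.75°, lat -1.5°.
Cell spans 0.0833333° lon × 0.0416667° lat. Centre is SW corner plus half of each.
latitude 1.4792° S, longitude 44.7917° E.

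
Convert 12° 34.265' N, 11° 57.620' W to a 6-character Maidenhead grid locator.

IK42an

Shift to the Maidenhead origin (180°W, 90°S): lon 168.0397, lat 102.5711.
Field: 168.0397/20 → 8 → I, 102.5711/10 → 10 → K; chars IK.
Square: 8.0397/2 → 4, 2.5711/1 → 2; chars 42.
Subsquare: 0.0397/0.0833333 → 0 → a, 0.5711/0.0416667 → 13 → n; chars an.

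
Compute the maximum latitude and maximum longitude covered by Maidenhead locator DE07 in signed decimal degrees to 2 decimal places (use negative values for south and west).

-42.00, -118.00

Field D=3, E=4: +3·20° lon, +4·10° lat → SW at lon -120°, lat -50°.
Square 0, 7: +0·2° lon, +7·1° lat → SW at lon -120°, lat -43°.
Cell spans 2° lon × 1° lat. NE corner is SW corner plus one full cell.
latitude -42.00, longitude -118.00.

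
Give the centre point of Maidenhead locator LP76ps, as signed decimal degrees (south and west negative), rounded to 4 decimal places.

66.7708, 55.2917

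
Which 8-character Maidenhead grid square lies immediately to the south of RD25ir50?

Latitude extended square 0; −1 → -1, wraps to 9, carry into subsquare.
Latitude subsquare r = 17; −1 → 16 = q.
The longitude characters are unchanged.

RD25iq59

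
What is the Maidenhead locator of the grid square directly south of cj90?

CI99

Latitude square 0; −1 → -1, wraps to 9, carry into field.
Latitude field J = 9; −1 → 8 = I.
The longitude characters are unchanged.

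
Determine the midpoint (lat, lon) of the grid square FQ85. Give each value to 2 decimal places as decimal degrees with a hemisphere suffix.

Field F=5, Q=16: +5·20° lon, +16·10° lat → SW at lon -80°, lat 70°.
Square 8, 5: +8·2° lon, +5·1° lat → SW at lon -64°, lat 75°.
Cell spans 2° lon × 1° lat. Centre is SW corner plus half of each.
latitude 75.50° N, longitude 63.00° W.

75.50° N, 63.00° W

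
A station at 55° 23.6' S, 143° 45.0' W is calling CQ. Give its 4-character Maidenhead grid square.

BD84

Add 180° to longitude and 90° to latitude: 36.25, 34.61.
Field: lon ⌊36.25/20⌋ = 1 → B; lat ⌊34.61/10⌋ = 3 → D.
Square: lon ⌊16.25/2⌋ = 8; lat ⌊4.61/1⌋ = 4.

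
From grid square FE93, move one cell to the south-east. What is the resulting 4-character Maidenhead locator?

GE02

Longitude square 9; +1 → 10, wraps to 0, carry into field.
Longitude field F = 5; +1 → 6 = G.
Latitude square 3; −1 → 2.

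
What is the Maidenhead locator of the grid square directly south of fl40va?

FK49vx

Latitude subsquare a = 0; −1 → -1, wraps to 23 = x, carry into square.
Latitude square 0; −1 → -1, wraps to 9, carry into field.
Latitude field L = 11; −1 → 10 = K.
The longitude characters are unchanged.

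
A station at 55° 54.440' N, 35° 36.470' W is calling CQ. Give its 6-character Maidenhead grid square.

HO25ev

Offset from 180°W / 90°S: lon 144.3922°, lat 145.9073°.
Field (20°×10°, letters A–R): lon ⌊144.3922/20⌋ = 7 → H; lat ⌊145.9073/10⌋ = 14 → O.
Square (2°×1°, digits 0–9): lon ⌊4.3922/2⌋ = 2; lat ⌊5.9073/1⌋ = 5.
Subsquare (5′×2.5′, letters a–x): lon ⌊0.3922/0.0833333⌋ = 4 → e; lat ⌊0.9073/0.0416667⌋ = 21 → v.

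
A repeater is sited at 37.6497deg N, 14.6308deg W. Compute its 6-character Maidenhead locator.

IM27qp

Add 180° to longitude and 90° to latitude: 165.3692, 127.6497.
Field (20°×10°, letters A–R): 165.3692/20 → 8 → I, 127.6497/10 → 12 → M; chars IM.
Square (2°×1°, digits 0–9): 5.3692/2 → 2, 7.6497/1 → 7; chars 27.
Subsquare (5′×2.5′, letters a–x): 1.3692/0.0833333 → 16 → q, 0.6497/0.0416667 → 15 → p; chars qp.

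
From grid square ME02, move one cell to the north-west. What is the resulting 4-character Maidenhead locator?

Longitude square 0; −1 → -1, wraps to 9, carry into field.
Longitude field M = 12; −1 → 11 = L.
Latitude square 2; +1 → 3.

LE93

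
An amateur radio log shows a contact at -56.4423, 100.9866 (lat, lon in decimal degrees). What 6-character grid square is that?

OD03ln

Offset from 180°W / 90°S: lon 280.9866°, lat 33.5577°.
Field: 280.9866/20 → 14 → O, 33.5577/10 → 3 → D; chars OD.
Square: 0.9866/2 → 0, 3.5577/1 → 3; chars 03.
Subsquare: 0.9866/0.0833333 → 11 → l, 0.5577/0.0416667 → 13 → n; chars ln.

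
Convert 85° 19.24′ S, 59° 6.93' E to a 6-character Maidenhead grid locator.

LA94nq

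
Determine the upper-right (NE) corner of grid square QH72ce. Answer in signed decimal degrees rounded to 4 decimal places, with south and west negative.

-17.7917, 154.2500

Field Q=16, H=7: +16·20° lon, +7·10° lat → SW at lon 140°, lat -20°.
Square 7, 2: +7·2° lon, +2·1° lat → SW at lon 154°, lat -18°.
Subsquare c=2, e=4: +2·0.0833333° lon, +4·0.0416667° lat → SW at lon 154.167°, lat -17.8333°.
Cell spans 0.0833333° lon × 0.0416667° lat. NE corner is SW corner plus one full cell.
latitude -17.7917, longitude 154.2500.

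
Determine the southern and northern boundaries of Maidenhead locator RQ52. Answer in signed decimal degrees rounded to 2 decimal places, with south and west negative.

Field R=17, Q=16: +17·20° lon, +16·10° lat → SW at lon 160°, lat 70°.
Square 5, 2: +5·2° lon, +2·1° lat → SW at lon 170°, lat 72°.
Cell spans 2° lon × 1° lat.
south 72.00, north 73.00.

72.00, 73.00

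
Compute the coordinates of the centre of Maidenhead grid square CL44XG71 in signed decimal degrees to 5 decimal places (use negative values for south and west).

24.25625, -130.02083

Field C=2, L=11: +2·20° lon, +11·10° lat → SW at lon -140°, lat 20°.
Square 4, 4: +4·2° lon, +4·1° lat → SW at lon -132°, lat 24°.
Subsquare x=23, g=6: +23·0.0833333° lon, +6·0.0416667° lat → SW at lon -130.083°, lat 24.25°.
Extended square 7, 1: +7·0.00833333° lon, +1·0.00416667° lat → SW at lon -130.025°, lat 24.2542°.
Cell spans 0.00833333° lon × 0.00416667° lat. Centre is SW corner plus half of each.
latitude 24.25625, longitude -130.02083.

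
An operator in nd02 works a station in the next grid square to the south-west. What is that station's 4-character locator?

MD91

Longitude square 0; −1 → -1, wraps to 9, carry into field.
Longitude field N = 13; −1 → 12 = M.
Latitude square 2; −1 → 1.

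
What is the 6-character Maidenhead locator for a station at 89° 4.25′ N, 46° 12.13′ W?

GR69vb

Offset from 180°W / 90°S: lon 133.7978°, lat 179.0708°.
Field: lon ⌊133.7978/20⌋ = 6 → G; lat ⌊179.0708/10⌋ = 17 → R.
Square: lon ⌊13.7978/2⌋ = 6; lat ⌊9.0708/1⌋ = 9.
Subsquare: lon ⌊1.7978/0.0833333⌋ = 21 → v; lat ⌊0.0708/0.0416667⌋ = 1 → b.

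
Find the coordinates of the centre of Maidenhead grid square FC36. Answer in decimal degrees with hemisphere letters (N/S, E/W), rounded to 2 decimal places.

63.50° S, 73.00° W

Field F=5, C=2: +5·20° lon, +2·10° lat → SW at lon -80°, lat -70°.
Square 3, 6: +3·2° lon, +6·1° lat → SW at lon -74°, lat -64°.
Cell spans 2° lon × 1° lat. Centre is SW corner plus half of each.
latitude 63.50° S, longitude 73.00° W.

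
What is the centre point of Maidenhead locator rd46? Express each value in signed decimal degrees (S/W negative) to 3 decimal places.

Field R=17, D=3: +17·20° lon, +3·10° lat → SW at lon 160°, lat -60°.
Square 4, 6: +4·2° lon, +6·1° lat → SW at lon 168°, lat -54°.
Cell spans 2° lon × 1° lat. Centre is SW corner plus half of each.
latitude -53.500, longitude 169.000.

-53.500, 169.000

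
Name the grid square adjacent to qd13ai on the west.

QD03xi

Longitude subsquare a = 0; −1 → -1, wraps to 23 = x, carry into square.
Longitude square 1; −1 → 0.
The latitude characters are unchanged.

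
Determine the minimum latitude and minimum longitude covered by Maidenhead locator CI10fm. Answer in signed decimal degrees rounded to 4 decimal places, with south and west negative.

Field C=2, I=8: +2·20° lon, +8·10° lat → SW at lon -140°, lat -10°.
Square 1, 0: +1·2° lon, +0·1° lat → SW at lon -138°, lat -10°.
Subsquare f=5, m=12: +5·0.0833333° lon, +12·0.0416667° lat → SW at lon -137.583°, lat -9.5°.
latitude -9.5000, longitude -137.5833.

-9.5000, -137.5833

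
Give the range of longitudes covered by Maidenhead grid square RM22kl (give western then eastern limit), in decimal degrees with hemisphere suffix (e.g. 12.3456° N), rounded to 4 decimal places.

164.8333° E, 164.9167° E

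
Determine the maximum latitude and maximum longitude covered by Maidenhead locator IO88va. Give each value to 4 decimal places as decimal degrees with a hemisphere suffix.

58.0417° N, 2.1667° W

Field I=8, O=14: +8·20° lon, +14·10° lat → SW at lon -20°, lat 50°.
Square 8, 8: +8·2° lon, +8·1° lat → SW at lon -4°, lat 58°.
Subsquare v=21, a=0: +21·0.0833333° lon, +0·0.0416667° lat → SW at lon -2.25°, lat 58°.
Cell spans 0.0833333° lon × 0.0416667° lat. NE corner is SW corner plus one full cell.
latitude 58.0417° N, longitude 2.1667° W.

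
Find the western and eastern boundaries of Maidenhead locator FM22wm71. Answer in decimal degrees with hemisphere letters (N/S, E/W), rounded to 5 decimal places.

74.10833° W, 74.10000° W

Field F=5, M=12: +5·20° lon, +12·10° lat → SW at lon -80°, lat 30°.
Square 2, 2: +2·2° lon, +2·1° lat → SW at lon -76°, lat 32°.
Subsquare w=22, m=12: +22·0.0833333° lon, +12·0.0416667° lat → SW at lon -74.1667°, lat 32.5°.
Extended square 7, 1: +7·0.00833333° lon, +1·0.00416667° lat → SW at lon -74.1083°, lat 32.5042°.
Cell spans 0.00833333° lon × 0.00416667° lat.
west 74.10833° W, east 74.10000° W.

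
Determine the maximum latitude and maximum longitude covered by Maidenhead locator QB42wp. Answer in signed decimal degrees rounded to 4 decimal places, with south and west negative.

-77.3333, 149.9167

Field Q=16, B=1: +16·20° lon, +1·10° lat → SW at lon 140°, lat -80°.
Square 4, 2: +4·2° lon, +2·1° lat → SW at lon 148°, lat -78°.
Subsquare w=22, p=15: +22·0.0833333° lon, +15·0.0416667° lat → SW at lon 149.833°, lat -77.375°.
Cell spans 0.0833333° lon × 0.0416667° lat. NE corner is SW corner plus one full cell.
latitude -77.3333, longitude 149.9167.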